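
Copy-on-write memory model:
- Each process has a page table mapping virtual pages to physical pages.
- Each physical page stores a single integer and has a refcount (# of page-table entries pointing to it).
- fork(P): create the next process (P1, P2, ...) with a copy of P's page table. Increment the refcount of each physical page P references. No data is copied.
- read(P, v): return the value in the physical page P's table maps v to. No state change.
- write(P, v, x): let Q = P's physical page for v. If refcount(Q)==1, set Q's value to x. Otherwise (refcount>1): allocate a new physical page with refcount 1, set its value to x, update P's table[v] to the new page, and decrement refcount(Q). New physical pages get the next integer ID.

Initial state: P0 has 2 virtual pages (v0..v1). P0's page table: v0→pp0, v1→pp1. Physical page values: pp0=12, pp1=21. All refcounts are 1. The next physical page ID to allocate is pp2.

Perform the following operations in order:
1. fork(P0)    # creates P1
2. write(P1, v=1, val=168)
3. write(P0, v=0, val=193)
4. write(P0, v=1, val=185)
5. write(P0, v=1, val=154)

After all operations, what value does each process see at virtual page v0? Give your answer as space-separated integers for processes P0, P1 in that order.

Op 1: fork(P0) -> P1. 2 ppages; refcounts: pp0:2 pp1:2
Op 2: write(P1, v1, 168). refcount(pp1)=2>1 -> COPY to pp2. 3 ppages; refcounts: pp0:2 pp1:1 pp2:1
Op 3: write(P0, v0, 193). refcount(pp0)=2>1 -> COPY to pp3. 4 ppages; refcounts: pp0:1 pp1:1 pp2:1 pp3:1
Op 4: write(P0, v1, 185). refcount(pp1)=1 -> write in place. 4 ppages; refcounts: pp0:1 pp1:1 pp2:1 pp3:1
Op 5: write(P0, v1, 154). refcount(pp1)=1 -> write in place. 4 ppages; refcounts: pp0:1 pp1:1 pp2:1 pp3:1
P0: v0 -> pp3 = 193
P1: v0 -> pp0 = 12

Answer: 193 12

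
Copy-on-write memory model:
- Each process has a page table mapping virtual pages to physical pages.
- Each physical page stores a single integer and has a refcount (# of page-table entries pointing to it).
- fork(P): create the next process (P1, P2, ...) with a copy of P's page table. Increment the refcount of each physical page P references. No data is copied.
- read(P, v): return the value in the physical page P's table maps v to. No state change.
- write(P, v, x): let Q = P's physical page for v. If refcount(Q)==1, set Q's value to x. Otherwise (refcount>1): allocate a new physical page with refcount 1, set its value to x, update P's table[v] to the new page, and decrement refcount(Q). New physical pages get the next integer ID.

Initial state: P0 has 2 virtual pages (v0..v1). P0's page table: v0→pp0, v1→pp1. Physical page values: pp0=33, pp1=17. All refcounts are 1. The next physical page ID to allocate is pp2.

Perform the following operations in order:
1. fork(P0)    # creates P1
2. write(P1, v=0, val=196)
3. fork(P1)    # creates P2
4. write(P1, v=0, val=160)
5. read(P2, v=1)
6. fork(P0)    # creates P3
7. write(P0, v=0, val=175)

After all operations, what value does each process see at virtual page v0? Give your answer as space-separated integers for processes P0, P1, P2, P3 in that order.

Answer: 175 160 196 33

Derivation:
Op 1: fork(P0) -> P1. 2 ppages; refcounts: pp0:2 pp1:2
Op 2: write(P1, v0, 196). refcount(pp0)=2>1 -> COPY to pp2. 3 ppages; refcounts: pp0:1 pp1:2 pp2:1
Op 3: fork(P1) -> P2. 3 ppages; refcounts: pp0:1 pp1:3 pp2:2
Op 4: write(P1, v0, 160). refcount(pp2)=2>1 -> COPY to pp3. 4 ppages; refcounts: pp0:1 pp1:3 pp2:1 pp3:1
Op 5: read(P2, v1) -> 17. No state change.
Op 6: fork(P0) -> P3. 4 ppages; refcounts: pp0:2 pp1:4 pp2:1 pp3:1
Op 7: write(P0, v0, 175). refcount(pp0)=2>1 -> COPY to pp4. 5 ppages; refcounts: pp0:1 pp1:4 pp2:1 pp3:1 pp4:1
P0: v0 -> pp4 = 175
P1: v0 -> pp3 = 160
P2: v0 -> pp2 = 196
P3: v0 -> pp0 = 33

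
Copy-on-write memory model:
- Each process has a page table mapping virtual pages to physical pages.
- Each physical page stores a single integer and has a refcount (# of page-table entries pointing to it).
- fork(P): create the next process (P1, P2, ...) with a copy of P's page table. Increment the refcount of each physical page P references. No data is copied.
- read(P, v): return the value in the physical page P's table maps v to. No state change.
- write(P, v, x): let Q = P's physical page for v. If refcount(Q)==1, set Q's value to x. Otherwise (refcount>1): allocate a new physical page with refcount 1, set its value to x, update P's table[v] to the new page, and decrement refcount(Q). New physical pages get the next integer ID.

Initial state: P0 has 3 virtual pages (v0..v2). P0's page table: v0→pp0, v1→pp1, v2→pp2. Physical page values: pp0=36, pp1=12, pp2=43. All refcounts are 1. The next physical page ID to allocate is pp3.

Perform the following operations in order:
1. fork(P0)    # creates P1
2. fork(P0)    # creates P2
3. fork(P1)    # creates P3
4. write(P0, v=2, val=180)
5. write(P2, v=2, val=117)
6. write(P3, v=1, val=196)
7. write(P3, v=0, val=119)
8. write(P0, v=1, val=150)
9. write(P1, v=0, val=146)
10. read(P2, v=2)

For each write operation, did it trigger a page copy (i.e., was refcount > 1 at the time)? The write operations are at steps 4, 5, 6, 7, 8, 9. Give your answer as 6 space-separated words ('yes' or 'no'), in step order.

Op 1: fork(P0) -> P1. 3 ppages; refcounts: pp0:2 pp1:2 pp2:2
Op 2: fork(P0) -> P2. 3 ppages; refcounts: pp0:3 pp1:3 pp2:3
Op 3: fork(P1) -> P3. 3 ppages; refcounts: pp0:4 pp1:4 pp2:4
Op 4: write(P0, v2, 180). refcount(pp2)=4>1 -> COPY to pp3. 4 ppages; refcounts: pp0:4 pp1:4 pp2:3 pp3:1
Op 5: write(P2, v2, 117). refcount(pp2)=3>1 -> COPY to pp4. 5 ppages; refcounts: pp0:4 pp1:4 pp2:2 pp3:1 pp4:1
Op 6: write(P3, v1, 196). refcount(pp1)=4>1 -> COPY to pp5. 6 ppages; refcounts: pp0:4 pp1:3 pp2:2 pp3:1 pp4:1 pp5:1
Op 7: write(P3, v0, 119). refcount(pp0)=4>1 -> COPY to pp6. 7 ppages; refcounts: pp0:3 pp1:3 pp2:2 pp3:1 pp4:1 pp5:1 pp6:1
Op 8: write(P0, v1, 150). refcount(pp1)=3>1 -> COPY to pp7. 8 ppages; refcounts: pp0:3 pp1:2 pp2:2 pp3:1 pp4:1 pp5:1 pp6:1 pp7:1
Op 9: write(P1, v0, 146). refcount(pp0)=3>1 -> COPY to pp8. 9 ppages; refcounts: pp0:2 pp1:2 pp2:2 pp3:1 pp4:1 pp5:1 pp6:1 pp7:1 pp8:1
Op 10: read(P2, v2) -> 117. No state change.

yes yes yes yes yes yes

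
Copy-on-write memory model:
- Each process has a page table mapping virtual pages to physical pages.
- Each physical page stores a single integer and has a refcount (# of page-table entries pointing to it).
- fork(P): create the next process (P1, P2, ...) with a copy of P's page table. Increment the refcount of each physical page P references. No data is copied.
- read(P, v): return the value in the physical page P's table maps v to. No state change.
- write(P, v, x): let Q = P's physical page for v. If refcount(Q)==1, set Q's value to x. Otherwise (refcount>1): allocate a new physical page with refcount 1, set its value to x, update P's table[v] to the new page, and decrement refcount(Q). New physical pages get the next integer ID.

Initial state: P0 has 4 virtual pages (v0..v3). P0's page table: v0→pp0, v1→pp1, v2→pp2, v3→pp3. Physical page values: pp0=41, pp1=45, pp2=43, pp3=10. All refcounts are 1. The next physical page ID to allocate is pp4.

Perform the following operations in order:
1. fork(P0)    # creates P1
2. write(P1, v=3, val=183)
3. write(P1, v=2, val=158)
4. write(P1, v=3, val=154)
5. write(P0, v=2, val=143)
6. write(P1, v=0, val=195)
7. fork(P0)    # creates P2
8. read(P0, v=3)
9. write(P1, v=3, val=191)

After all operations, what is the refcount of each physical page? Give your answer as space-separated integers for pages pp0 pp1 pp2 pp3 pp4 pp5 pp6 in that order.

Answer: 2 3 2 2 1 1 1

Derivation:
Op 1: fork(P0) -> P1. 4 ppages; refcounts: pp0:2 pp1:2 pp2:2 pp3:2
Op 2: write(P1, v3, 183). refcount(pp3)=2>1 -> COPY to pp4. 5 ppages; refcounts: pp0:2 pp1:2 pp2:2 pp3:1 pp4:1
Op 3: write(P1, v2, 158). refcount(pp2)=2>1 -> COPY to pp5. 6 ppages; refcounts: pp0:2 pp1:2 pp2:1 pp3:1 pp4:1 pp5:1
Op 4: write(P1, v3, 154). refcount(pp4)=1 -> write in place. 6 ppages; refcounts: pp0:2 pp1:2 pp2:1 pp3:1 pp4:1 pp5:1
Op 5: write(P0, v2, 143). refcount(pp2)=1 -> write in place. 6 ppages; refcounts: pp0:2 pp1:2 pp2:1 pp3:1 pp4:1 pp5:1
Op 6: write(P1, v0, 195). refcount(pp0)=2>1 -> COPY to pp6. 7 ppages; refcounts: pp0:1 pp1:2 pp2:1 pp3:1 pp4:1 pp5:1 pp6:1
Op 7: fork(P0) -> P2. 7 ppages; refcounts: pp0:2 pp1:3 pp2:2 pp3:2 pp4:1 pp5:1 pp6:1
Op 8: read(P0, v3) -> 10. No state change.
Op 9: write(P1, v3, 191). refcount(pp4)=1 -> write in place. 7 ppages; refcounts: pp0:2 pp1:3 pp2:2 pp3:2 pp4:1 pp5:1 pp6:1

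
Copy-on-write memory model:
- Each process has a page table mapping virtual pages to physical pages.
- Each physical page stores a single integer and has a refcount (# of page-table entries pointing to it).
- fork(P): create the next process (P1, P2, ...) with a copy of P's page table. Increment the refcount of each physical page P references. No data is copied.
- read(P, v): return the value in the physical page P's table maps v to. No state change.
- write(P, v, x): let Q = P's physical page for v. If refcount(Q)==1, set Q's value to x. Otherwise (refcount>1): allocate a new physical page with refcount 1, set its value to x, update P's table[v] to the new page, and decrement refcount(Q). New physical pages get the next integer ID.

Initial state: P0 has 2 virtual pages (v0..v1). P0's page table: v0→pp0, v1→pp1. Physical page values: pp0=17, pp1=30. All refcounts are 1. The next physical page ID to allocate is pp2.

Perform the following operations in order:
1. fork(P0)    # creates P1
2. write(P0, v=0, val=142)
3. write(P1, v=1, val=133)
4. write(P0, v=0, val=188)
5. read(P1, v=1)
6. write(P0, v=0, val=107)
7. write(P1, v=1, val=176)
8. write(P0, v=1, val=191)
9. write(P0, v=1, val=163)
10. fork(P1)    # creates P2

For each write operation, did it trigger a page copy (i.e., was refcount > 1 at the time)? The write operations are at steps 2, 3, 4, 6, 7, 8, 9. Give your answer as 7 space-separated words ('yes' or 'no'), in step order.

Op 1: fork(P0) -> P1. 2 ppages; refcounts: pp0:2 pp1:2
Op 2: write(P0, v0, 142). refcount(pp0)=2>1 -> COPY to pp2. 3 ppages; refcounts: pp0:1 pp1:2 pp2:1
Op 3: write(P1, v1, 133). refcount(pp1)=2>1 -> COPY to pp3. 4 ppages; refcounts: pp0:1 pp1:1 pp2:1 pp3:1
Op 4: write(P0, v0, 188). refcount(pp2)=1 -> write in place. 4 ppages; refcounts: pp0:1 pp1:1 pp2:1 pp3:1
Op 5: read(P1, v1) -> 133. No state change.
Op 6: write(P0, v0, 107). refcount(pp2)=1 -> write in place. 4 ppages; refcounts: pp0:1 pp1:1 pp2:1 pp3:1
Op 7: write(P1, v1, 176). refcount(pp3)=1 -> write in place. 4 ppages; refcounts: pp0:1 pp1:1 pp2:1 pp3:1
Op 8: write(P0, v1, 191). refcount(pp1)=1 -> write in place. 4 ppages; refcounts: pp0:1 pp1:1 pp2:1 pp3:1
Op 9: write(P0, v1, 163). refcount(pp1)=1 -> write in place. 4 ppages; refcounts: pp0:1 pp1:1 pp2:1 pp3:1
Op 10: fork(P1) -> P2. 4 ppages; refcounts: pp0:2 pp1:1 pp2:1 pp3:2

yes yes no no no no no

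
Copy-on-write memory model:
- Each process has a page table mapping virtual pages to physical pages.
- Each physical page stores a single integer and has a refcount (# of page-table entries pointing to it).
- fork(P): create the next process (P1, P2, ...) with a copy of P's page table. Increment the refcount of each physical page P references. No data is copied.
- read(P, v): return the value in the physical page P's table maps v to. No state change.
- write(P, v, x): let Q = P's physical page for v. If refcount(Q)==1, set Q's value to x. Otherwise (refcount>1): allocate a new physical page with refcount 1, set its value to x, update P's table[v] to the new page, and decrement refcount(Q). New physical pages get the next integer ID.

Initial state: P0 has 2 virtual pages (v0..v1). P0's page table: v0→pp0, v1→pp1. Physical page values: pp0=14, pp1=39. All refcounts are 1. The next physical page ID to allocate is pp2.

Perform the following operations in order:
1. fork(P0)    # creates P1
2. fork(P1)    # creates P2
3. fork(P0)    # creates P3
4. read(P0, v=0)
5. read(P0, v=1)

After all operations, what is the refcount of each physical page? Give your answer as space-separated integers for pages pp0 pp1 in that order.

Op 1: fork(P0) -> P1. 2 ppages; refcounts: pp0:2 pp1:2
Op 2: fork(P1) -> P2. 2 ppages; refcounts: pp0:3 pp1:3
Op 3: fork(P0) -> P3. 2 ppages; refcounts: pp0:4 pp1:4
Op 4: read(P0, v0) -> 14. No state change.
Op 5: read(P0, v1) -> 39. No state change.

Answer: 4 4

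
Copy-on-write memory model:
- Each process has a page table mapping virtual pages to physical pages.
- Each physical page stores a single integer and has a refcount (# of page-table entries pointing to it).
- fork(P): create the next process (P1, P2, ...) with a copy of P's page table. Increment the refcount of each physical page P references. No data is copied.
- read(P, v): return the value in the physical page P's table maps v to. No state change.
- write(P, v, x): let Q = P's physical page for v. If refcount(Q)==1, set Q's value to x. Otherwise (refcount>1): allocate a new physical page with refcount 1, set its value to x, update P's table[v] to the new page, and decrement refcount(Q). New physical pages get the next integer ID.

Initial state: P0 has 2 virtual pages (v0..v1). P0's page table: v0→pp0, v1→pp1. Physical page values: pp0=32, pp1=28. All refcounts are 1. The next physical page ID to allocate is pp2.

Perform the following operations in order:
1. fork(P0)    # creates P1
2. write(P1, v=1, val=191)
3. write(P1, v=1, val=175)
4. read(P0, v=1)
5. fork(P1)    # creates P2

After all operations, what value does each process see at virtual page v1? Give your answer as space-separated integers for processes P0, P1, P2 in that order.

Op 1: fork(P0) -> P1. 2 ppages; refcounts: pp0:2 pp1:2
Op 2: write(P1, v1, 191). refcount(pp1)=2>1 -> COPY to pp2. 3 ppages; refcounts: pp0:2 pp1:1 pp2:1
Op 3: write(P1, v1, 175). refcount(pp2)=1 -> write in place. 3 ppages; refcounts: pp0:2 pp1:1 pp2:1
Op 4: read(P0, v1) -> 28. No state change.
Op 5: fork(P1) -> P2. 3 ppages; refcounts: pp0:3 pp1:1 pp2:2
P0: v1 -> pp1 = 28
P1: v1 -> pp2 = 175
P2: v1 -> pp2 = 175

Answer: 28 175 175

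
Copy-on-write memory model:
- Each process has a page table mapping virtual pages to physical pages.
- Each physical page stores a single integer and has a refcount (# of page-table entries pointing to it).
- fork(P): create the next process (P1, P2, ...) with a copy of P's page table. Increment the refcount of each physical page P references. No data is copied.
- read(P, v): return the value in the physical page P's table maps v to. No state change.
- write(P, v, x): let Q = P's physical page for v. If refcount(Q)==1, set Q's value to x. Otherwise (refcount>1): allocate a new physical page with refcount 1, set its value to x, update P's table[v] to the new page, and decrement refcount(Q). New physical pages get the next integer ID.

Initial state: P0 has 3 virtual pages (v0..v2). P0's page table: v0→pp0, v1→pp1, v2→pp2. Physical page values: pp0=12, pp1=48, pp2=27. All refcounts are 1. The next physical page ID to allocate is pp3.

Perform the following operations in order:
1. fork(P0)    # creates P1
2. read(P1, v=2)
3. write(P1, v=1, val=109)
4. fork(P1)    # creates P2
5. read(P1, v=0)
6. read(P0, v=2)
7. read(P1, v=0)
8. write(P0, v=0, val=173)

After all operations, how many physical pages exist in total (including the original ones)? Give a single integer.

Op 1: fork(P0) -> P1. 3 ppages; refcounts: pp0:2 pp1:2 pp2:2
Op 2: read(P1, v2) -> 27. No state change.
Op 3: write(P1, v1, 109). refcount(pp1)=2>1 -> COPY to pp3. 4 ppages; refcounts: pp0:2 pp1:1 pp2:2 pp3:1
Op 4: fork(P1) -> P2. 4 ppages; refcounts: pp0:3 pp1:1 pp2:3 pp3:2
Op 5: read(P1, v0) -> 12. No state change.
Op 6: read(P0, v2) -> 27. No state change.
Op 7: read(P1, v0) -> 12. No state change.
Op 8: write(P0, v0, 173). refcount(pp0)=3>1 -> COPY to pp4. 5 ppages; refcounts: pp0:2 pp1:1 pp2:3 pp3:2 pp4:1

Answer: 5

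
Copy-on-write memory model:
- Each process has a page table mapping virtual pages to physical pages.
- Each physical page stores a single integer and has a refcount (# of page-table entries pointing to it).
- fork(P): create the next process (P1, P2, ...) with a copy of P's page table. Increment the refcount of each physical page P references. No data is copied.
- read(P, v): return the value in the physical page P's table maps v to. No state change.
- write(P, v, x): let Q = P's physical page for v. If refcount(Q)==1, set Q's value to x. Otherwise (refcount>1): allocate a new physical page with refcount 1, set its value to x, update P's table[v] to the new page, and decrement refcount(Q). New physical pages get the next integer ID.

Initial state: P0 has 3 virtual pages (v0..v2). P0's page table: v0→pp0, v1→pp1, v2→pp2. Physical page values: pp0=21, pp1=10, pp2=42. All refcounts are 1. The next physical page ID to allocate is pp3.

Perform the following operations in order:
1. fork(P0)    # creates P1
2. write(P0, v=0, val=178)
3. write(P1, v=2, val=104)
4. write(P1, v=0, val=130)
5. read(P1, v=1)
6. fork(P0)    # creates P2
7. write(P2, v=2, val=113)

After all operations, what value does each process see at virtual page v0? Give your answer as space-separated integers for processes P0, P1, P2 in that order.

Op 1: fork(P0) -> P1. 3 ppages; refcounts: pp0:2 pp1:2 pp2:2
Op 2: write(P0, v0, 178). refcount(pp0)=2>1 -> COPY to pp3. 4 ppages; refcounts: pp0:1 pp1:2 pp2:2 pp3:1
Op 3: write(P1, v2, 104). refcount(pp2)=2>1 -> COPY to pp4. 5 ppages; refcounts: pp0:1 pp1:2 pp2:1 pp3:1 pp4:1
Op 4: write(P1, v0, 130). refcount(pp0)=1 -> write in place. 5 ppages; refcounts: pp0:1 pp1:2 pp2:1 pp3:1 pp4:1
Op 5: read(P1, v1) -> 10. No state change.
Op 6: fork(P0) -> P2. 5 ppages; refcounts: pp0:1 pp1:3 pp2:2 pp3:2 pp4:1
Op 7: write(P2, v2, 113). refcount(pp2)=2>1 -> COPY to pp5. 6 ppages; refcounts: pp0:1 pp1:3 pp2:1 pp3:2 pp4:1 pp5:1
P0: v0 -> pp3 = 178
P1: v0 -> pp0 = 130
P2: v0 -> pp3 = 178

Answer: 178 130 178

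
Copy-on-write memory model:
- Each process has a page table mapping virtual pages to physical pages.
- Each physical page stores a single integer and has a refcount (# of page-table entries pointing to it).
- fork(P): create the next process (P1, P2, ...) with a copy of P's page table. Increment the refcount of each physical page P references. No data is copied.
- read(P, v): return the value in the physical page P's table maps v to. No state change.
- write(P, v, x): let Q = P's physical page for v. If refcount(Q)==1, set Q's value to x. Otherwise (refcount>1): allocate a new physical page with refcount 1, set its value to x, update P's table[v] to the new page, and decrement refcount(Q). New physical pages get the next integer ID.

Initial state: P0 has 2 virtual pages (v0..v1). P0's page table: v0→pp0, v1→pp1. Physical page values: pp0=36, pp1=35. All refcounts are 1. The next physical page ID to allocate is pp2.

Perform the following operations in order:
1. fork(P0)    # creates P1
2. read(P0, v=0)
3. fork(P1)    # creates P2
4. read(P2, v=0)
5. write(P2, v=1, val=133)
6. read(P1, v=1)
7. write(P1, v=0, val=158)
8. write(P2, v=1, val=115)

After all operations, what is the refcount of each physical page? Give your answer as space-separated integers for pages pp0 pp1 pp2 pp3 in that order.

Answer: 2 2 1 1

Derivation:
Op 1: fork(P0) -> P1. 2 ppages; refcounts: pp0:2 pp1:2
Op 2: read(P0, v0) -> 36. No state change.
Op 3: fork(P1) -> P2. 2 ppages; refcounts: pp0:3 pp1:3
Op 4: read(P2, v0) -> 36. No state change.
Op 5: write(P2, v1, 133). refcount(pp1)=3>1 -> COPY to pp2. 3 ppages; refcounts: pp0:3 pp1:2 pp2:1
Op 6: read(P1, v1) -> 35. No state change.
Op 7: write(P1, v0, 158). refcount(pp0)=3>1 -> COPY to pp3. 4 ppages; refcounts: pp0:2 pp1:2 pp2:1 pp3:1
Op 8: write(P2, v1, 115). refcount(pp2)=1 -> write in place. 4 ppages; refcounts: pp0:2 pp1:2 pp2:1 pp3:1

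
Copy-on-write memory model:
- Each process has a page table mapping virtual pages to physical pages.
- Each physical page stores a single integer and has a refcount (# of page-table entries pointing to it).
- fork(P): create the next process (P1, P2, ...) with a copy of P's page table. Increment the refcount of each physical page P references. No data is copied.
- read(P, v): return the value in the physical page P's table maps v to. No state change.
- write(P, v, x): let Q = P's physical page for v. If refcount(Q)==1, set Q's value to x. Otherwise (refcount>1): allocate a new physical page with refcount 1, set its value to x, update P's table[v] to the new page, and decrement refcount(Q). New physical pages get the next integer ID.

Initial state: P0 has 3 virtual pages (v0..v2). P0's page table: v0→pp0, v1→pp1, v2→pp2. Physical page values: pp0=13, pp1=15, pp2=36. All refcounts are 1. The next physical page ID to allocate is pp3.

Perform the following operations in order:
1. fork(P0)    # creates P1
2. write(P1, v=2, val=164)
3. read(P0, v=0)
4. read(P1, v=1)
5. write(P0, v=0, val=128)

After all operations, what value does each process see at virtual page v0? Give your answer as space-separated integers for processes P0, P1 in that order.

Op 1: fork(P0) -> P1. 3 ppages; refcounts: pp0:2 pp1:2 pp2:2
Op 2: write(P1, v2, 164). refcount(pp2)=2>1 -> COPY to pp3. 4 ppages; refcounts: pp0:2 pp1:2 pp2:1 pp3:1
Op 3: read(P0, v0) -> 13. No state change.
Op 4: read(P1, v1) -> 15. No state change.
Op 5: write(P0, v0, 128). refcount(pp0)=2>1 -> COPY to pp4. 5 ppages; refcounts: pp0:1 pp1:2 pp2:1 pp3:1 pp4:1
P0: v0 -> pp4 = 128
P1: v0 -> pp0 = 13

Answer: 128 13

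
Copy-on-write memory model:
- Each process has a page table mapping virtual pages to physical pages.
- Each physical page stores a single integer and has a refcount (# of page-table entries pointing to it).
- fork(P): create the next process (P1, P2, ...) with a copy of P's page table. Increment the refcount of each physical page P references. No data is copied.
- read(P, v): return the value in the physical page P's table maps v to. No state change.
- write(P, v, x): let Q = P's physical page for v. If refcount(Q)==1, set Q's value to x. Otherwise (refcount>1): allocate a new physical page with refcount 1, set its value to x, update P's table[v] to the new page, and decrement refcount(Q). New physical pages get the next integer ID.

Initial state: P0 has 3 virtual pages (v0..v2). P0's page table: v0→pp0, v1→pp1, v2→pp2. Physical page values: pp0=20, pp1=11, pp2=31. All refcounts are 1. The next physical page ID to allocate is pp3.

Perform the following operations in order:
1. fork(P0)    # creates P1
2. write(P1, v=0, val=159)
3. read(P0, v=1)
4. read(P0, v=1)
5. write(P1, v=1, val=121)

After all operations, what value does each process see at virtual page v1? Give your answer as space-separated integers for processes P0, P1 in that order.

Answer: 11 121

Derivation:
Op 1: fork(P0) -> P1. 3 ppages; refcounts: pp0:2 pp1:2 pp2:2
Op 2: write(P1, v0, 159). refcount(pp0)=2>1 -> COPY to pp3. 4 ppages; refcounts: pp0:1 pp1:2 pp2:2 pp3:1
Op 3: read(P0, v1) -> 11. No state change.
Op 4: read(P0, v1) -> 11. No state change.
Op 5: write(P1, v1, 121). refcount(pp1)=2>1 -> COPY to pp4. 5 ppages; refcounts: pp0:1 pp1:1 pp2:2 pp3:1 pp4:1
P0: v1 -> pp1 = 11
P1: v1 -> pp4 = 121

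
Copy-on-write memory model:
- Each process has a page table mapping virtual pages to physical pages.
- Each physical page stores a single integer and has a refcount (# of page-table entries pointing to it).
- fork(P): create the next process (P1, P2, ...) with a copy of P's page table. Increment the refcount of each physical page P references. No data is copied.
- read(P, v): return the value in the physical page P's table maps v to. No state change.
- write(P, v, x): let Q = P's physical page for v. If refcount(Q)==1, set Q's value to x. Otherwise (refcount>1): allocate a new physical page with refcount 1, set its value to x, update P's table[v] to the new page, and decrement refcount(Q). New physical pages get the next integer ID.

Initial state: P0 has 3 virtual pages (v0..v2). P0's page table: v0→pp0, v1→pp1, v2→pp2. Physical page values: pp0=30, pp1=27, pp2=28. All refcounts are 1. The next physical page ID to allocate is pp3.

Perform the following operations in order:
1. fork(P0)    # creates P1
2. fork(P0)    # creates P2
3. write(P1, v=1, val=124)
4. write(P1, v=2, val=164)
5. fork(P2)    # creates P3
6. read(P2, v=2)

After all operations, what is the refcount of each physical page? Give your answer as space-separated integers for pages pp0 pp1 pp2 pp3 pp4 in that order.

Op 1: fork(P0) -> P1. 3 ppages; refcounts: pp0:2 pp1:2 pp2:2
Op 2: fork(P0) -> P2. 3 ppages; refcounts: pp0:3 pp1:3 pp2:3
Op 3: write(P1, v1, 124). refcount(pp1)=3>1 -> COPY to pp3. 4 ppages; refcounts: pp0:3 pp1:2 pp2:3 pp3:1
Op 4: write(P1, v2, 164). refcount(pp2)=3>1 -> COPY to pp4. 5 ppages; refcounts: pp0:3 pp1:2 pp2:2 pp3:1 pp4:1
Op 5: fork(P2) -> P3. 5 ppages; refcounts: pp0:4 pp1:3 pp2:3 pp3:1 pp4:1
Op 6: read(P2, v2) -> 28. No state change.

Answer: 4 3 3 1 1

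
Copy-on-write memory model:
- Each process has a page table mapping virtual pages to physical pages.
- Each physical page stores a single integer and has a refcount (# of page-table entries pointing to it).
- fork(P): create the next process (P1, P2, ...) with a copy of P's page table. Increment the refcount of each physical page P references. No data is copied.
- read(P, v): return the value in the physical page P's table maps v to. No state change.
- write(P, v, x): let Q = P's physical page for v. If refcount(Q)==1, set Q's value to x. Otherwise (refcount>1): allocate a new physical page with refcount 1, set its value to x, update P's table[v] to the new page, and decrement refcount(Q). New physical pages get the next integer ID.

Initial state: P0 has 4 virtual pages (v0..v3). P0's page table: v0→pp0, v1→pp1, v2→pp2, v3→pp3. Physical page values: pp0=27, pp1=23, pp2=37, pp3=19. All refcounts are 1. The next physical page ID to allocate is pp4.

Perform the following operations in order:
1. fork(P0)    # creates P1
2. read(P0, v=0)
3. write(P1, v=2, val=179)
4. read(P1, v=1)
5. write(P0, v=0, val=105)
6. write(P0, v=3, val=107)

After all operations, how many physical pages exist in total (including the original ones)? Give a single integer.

Answer: 7

Derivation:
Op 1: fork(P0) -> P1. 4 ppages; refcounts: pp0:2 pp1:2 pp2:2 pp3:2
Op 2: read(P0, v0) -> 27. No state change.
Op 3: write(P1, v2, 179). refcount(pp2)=2>1 -> COPY to pp4. 5 ppages; refcounts: pp0:2 pp1:2 pp2:1 pp3:2 pp4:1
Op 4: read(P1, v1) -> 23. No state change.
Op 5: write(P0, v0, 105). refcount(pp0)=2>1 -> COPY to pp5. 6 ppages; refcounts: pp0:1 pp1:2 pp2:1 pp3:2 pp4:1 pp5:1
Op 6: write(P0, v3, 107). refcount(pp3)=2>1 -> COPY to pp6. 7 ppages; refcounts: pp0:1 pp1:2 pp2:1 pp3:1 pp4:1 pp5:1 pp6:1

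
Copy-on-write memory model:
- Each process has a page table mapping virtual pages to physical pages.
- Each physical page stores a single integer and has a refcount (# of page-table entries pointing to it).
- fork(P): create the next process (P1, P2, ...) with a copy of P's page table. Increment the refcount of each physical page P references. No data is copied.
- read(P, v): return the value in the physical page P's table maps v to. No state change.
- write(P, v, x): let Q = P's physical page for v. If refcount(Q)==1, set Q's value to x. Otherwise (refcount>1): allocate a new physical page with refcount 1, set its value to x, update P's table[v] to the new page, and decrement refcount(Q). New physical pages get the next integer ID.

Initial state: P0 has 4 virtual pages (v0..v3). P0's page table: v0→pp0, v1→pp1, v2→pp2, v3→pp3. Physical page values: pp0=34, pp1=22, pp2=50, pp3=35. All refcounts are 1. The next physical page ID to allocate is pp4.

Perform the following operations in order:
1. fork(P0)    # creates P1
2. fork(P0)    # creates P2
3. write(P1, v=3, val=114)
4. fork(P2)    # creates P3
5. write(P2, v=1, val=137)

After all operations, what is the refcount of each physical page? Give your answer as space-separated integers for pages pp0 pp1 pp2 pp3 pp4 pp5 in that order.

Answer: 4 3 4 3 1 1

Derivation:
Op 1: fork(P0) -> P1. 4 ppages; refcounts: pp0:2 pp1:2 pp2:2 pp3:2
Op 2: fork(P0) -> P2. 4 ppages; refcounts: pp0:3 pp1:3 pp2:3 pp3:3
Op 3: write(P1, v3, 114). refcount(pp3)=3>1 -> COPY to pp4. 5 ppages; refcounts: pp0:3 pp1:3 pp2:3 pp3:2 pp4:1
Op 4: fork(P2) -> P3. 5 ppages; refcounts: pp0:4 pp1:4 pp2:4 pp3:3 pp4:1
Op 5: write(P2, v1, 137). refcount(pp1)=4>1 -> COPY to pp5. 6 ppages; refcounts: pp0:4 pp1:3 pp2:4 pp3:3 pp4:1 pp5:1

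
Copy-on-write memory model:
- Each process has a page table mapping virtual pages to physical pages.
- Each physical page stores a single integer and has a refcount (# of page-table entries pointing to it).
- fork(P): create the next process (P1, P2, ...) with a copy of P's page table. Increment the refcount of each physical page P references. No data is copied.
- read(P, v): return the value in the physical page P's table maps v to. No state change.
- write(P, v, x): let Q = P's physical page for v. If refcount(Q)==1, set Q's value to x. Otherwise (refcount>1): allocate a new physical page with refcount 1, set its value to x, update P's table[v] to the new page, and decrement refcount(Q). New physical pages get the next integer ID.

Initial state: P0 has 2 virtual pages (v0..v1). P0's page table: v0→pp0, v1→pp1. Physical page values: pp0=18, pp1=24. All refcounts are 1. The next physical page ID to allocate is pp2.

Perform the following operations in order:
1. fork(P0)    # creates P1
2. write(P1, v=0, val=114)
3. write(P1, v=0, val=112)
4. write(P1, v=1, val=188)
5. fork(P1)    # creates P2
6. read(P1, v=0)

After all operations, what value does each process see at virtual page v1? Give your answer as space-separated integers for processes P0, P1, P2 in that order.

Answer: 24 188 188

Derivation:
Op 1: fork(P0) -> P1. 2 ppages; refcounts: pp0:2 pp1:2
Op 2: write(P1, v0, 114). refcount(pp0)=2>1 -> COPY to pp2. 3 ppages; refcounts: pp0:1 pp1:2 pp2:1
Op 3: write(P1, v0, 112). refcount(pp2)=1 -> write in place. 3 ppages; refcounts: pp0:1 pp1:2 pp2:1
Op 4: write(P1, v1, 188). refcount(pp1)=2>1 -> COPY to pp3. 4 ppages; refcounts: pp0:1 pp1:1 pp2:1 pp3:1
Op 5: fork(P1) -> P2. 4 ppages; refcounts: pp0:1 pp1:1 pp2:2 pp3:2
Op 6: read(P1, v0) -> 112. No state change.
P0: v1 -> pp1 = 24
P1: v1 -> pp3 = 188
P2: v1 -> pp3 = 188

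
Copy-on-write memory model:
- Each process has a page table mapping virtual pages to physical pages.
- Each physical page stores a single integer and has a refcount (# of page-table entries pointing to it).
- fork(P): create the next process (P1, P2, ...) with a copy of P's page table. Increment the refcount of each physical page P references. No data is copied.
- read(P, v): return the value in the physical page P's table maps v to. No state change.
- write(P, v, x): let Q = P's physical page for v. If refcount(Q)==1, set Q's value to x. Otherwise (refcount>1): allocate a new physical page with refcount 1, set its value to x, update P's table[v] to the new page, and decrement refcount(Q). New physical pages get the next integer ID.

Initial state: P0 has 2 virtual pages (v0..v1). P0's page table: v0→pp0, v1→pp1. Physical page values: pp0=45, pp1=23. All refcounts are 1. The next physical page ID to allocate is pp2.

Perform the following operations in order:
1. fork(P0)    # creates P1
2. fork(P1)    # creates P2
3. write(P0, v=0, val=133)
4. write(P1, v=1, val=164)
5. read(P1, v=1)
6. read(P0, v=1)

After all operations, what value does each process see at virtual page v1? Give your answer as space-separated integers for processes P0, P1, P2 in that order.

Answer: 23 164 23

Derivation:
Op 1: fork(P0) -> P1. 2 ppages; refcounts: pp0:2 pp1:2
Op 2: fork(P1) -> P2. 2 ppages; refcounts: pp0:3 pp1:3
Op 3: write(P0, v0, 133). refcount(pp0)=3>1 -> COPY to pp2. 3 ppages; refcounts: pp0:2 pp1:3 pp2:1
Op 4: write(P1, v1, 164). refcount(pp1)=3>1 -> COPY to pp3. 4 ppages; refcounts: pp0:2 pp1:2 pp2:1 pp3:1
Op 5: read(P1, v1) -> 164. No state change.
Op 6: read(P0, v1) -> 23. No state change.
P0: v1 -> pp1 = 23
P1: v1 -> pp3 = 164
P2: v1 -> pp1 = 23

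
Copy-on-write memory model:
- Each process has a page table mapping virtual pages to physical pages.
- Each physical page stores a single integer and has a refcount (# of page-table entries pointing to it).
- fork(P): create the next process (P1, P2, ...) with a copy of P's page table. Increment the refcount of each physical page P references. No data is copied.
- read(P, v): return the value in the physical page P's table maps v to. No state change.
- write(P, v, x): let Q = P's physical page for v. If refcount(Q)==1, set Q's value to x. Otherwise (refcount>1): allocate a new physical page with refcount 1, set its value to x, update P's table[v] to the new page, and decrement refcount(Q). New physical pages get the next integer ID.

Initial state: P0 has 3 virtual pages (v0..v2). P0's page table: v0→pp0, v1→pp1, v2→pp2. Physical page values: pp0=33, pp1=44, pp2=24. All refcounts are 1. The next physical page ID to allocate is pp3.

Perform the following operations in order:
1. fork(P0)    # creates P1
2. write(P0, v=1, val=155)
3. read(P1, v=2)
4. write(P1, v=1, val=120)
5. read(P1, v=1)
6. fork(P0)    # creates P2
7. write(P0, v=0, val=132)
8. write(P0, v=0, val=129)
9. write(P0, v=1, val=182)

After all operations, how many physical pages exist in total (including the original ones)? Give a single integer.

Op 1: fork(P0) -> P1. 3 ppages; refcounts: pp0:2 pp1:2 pp2:2
Op 2: write(P0, v1, 155). refcount(pp1)=2>1 -> COPY to pp3. 4 ppages; refcounts: pp0:2 pp1:1 pp2:2 pp3:1
Op 3: read(P1, v2) -> 24. No state change.
Op 4: write(P1, v1, 120). refcount(pp1)=1 -> write in place. 4 ppages; refcounts: pp0:2 pp1:1 pp2:2 pp3:1
Op 5: read(P1, v1) -> 120. No state change.
Op 6: fork(P0) -> P2. 4 ppages; refcounts: pp0:3 pp1:1 pp2:3 pp3:2
Op 7: write(P0, v0, 132). refcount(pp0)=3>1 -> COPY to pp4. 5 ppages; refcounts: pp0:2 pp1:1 pp2:3 pp3:2 pp4:1
Op 8: write(P0, v0, 129). refcount(pp4)=1 -> write in place. 5 ppages; refcounts: pp0:2 pp1:1 pp2:3 pp3:2 pp4:1
Op 9: write(P0, v1, 182). refcount(pp3)=2>1 -> COPY to pp5. 6 ppages; refcounts: pp0:2 pp1:1 pp2:3 pp3:1 pp4:1 pp5:1

Answer: 6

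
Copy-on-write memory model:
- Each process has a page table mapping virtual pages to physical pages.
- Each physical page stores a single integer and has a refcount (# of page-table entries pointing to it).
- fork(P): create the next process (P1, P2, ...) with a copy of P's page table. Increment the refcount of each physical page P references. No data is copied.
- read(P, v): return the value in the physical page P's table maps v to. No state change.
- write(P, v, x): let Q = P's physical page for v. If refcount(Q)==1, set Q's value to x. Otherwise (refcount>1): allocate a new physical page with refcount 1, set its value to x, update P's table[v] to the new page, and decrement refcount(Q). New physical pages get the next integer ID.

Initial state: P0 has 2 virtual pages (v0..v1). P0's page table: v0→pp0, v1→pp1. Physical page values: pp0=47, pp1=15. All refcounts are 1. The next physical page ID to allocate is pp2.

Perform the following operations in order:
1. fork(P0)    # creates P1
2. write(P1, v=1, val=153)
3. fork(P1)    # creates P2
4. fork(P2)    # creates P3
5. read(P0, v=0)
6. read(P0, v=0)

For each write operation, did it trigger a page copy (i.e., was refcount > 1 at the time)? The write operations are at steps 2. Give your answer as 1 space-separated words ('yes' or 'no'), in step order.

Op 1: fork(P0) -> P1. 2 ppages; refcounts: pp0:2 pp1:2
Op 2: write(P1, v1, 153). refcount(pp1)=2>1 -> COPY to pp2. 3 ppages; refcounts: pp0:2 pp1:1 pp2:1
Op 3: fork(P1) -> P2. 3 ppages; refcounts: pp0:3 pp1:1 pp2:2
Op 4: fork(P2) -> P3. 3 ppages; refcounts: pp0:4 pp1:1 pp2:3
Op 5: read(P0, v0) -> 47. No state change.
Op 6: read(P0, v0) -> 47. No state change.

yes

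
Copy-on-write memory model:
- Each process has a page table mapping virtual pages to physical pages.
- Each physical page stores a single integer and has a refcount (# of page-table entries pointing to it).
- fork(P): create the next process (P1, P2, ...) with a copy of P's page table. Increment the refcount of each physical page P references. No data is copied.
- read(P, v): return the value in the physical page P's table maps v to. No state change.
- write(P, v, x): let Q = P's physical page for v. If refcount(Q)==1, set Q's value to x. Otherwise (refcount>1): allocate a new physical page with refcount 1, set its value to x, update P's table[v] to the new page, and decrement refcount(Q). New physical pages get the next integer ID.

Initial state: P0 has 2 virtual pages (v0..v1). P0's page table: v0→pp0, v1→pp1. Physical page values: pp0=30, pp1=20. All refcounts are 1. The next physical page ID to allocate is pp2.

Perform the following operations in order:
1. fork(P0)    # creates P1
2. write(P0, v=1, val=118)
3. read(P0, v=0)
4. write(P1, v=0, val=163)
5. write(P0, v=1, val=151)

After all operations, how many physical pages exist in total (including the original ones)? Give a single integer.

Op 1: fork(P0) -> P1. 2 ppages; refcounts: pp0:2 pp1:2
Op 2: write(P0, v1, 118). refcount(pp1)=2>1 -> COPY to pp2. 3 ppages; refcounts: pp0:2 pp1:1 pp2:1
Op 3: read(P0, v0) -> 30. No state change.
Op 4: write(P1, v0, 163). refcount(pp0)=2>1 -> COPY to pp3. 4 ppages; refcounts: pp0:1 pp1:1 pp2:1 pp3:1
Op 5: write(P0, v1, 151). refcount(pp2)=1 -> write in place. 4 ppages; refcounts: pp0:1 pp1:1 pp2:1 pp3:1

Answer: 4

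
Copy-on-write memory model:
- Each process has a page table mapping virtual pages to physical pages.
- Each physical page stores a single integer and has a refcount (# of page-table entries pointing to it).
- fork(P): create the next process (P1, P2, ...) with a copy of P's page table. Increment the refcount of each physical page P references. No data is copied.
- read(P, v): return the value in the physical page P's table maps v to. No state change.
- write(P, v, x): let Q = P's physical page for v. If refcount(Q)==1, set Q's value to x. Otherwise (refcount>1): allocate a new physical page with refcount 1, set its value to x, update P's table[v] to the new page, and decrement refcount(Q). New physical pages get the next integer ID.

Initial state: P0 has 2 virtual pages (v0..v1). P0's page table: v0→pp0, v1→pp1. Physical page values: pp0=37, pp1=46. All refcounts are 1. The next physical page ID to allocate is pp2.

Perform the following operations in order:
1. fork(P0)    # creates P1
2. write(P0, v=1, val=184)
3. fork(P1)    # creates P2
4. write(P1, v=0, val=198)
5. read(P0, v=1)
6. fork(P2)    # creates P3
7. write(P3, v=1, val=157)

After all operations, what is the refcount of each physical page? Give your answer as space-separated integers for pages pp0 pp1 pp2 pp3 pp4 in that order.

Op 1: fork(P0) -> P1. 2 ppages; refcounts: pp0:2 pp1:2
Op 2: write(P0, v1, 184). refcount(pp1)=2>1 -> COPY to pp2. 3 ppages; refcounts: pp0:2 pp1:1 pp2:1
Op 3: fork(P1) -> P2. 3 ppages; refcounts: pp0:3 pp1:2 pp2:1
Op 4: write(P1, v0, 198). refcount(pp0)=3>1 -> COPY to pp3. 4 ppages; refcounts: pp0:2 pp1:2 pp2:1 pp3:1
Op 5: read(P0, v1) -> 184. No state change.
Op 6: fork(P2) -> P3. 4 ppages; refcounts: pp0:3 pp1:3 pp2:1 pp3:1
Op 7: write(P3, v1, 157). refcount(pp1)=3>1 -> COPY to pp4. 5 ppages; refcounts: pp0:3 pp1:2 pp2:1 pp3:1 pp4:1

Answer: 3 2 1 1 1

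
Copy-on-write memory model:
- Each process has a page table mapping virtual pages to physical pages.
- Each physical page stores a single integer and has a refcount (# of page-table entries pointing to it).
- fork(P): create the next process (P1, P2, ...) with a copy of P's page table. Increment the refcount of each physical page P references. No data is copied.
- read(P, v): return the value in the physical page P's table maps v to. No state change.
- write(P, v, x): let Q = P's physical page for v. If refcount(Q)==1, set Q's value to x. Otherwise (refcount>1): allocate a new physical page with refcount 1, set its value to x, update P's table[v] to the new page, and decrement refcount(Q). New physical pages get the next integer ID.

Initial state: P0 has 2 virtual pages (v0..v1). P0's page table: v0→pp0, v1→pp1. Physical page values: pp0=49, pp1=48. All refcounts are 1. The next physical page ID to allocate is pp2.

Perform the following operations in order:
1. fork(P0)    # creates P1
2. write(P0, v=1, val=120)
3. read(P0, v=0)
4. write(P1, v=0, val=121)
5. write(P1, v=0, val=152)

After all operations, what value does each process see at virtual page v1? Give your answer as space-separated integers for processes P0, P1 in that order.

Op 1: fork(P0) -> P1. 2 ppages; refcounts: pp0:2 pp1:2
Op 2: write(P0, v1, 120). refcount(pp1)=2>1 -> COPY to pp2. 3 ppages; refcounts: pp0:2 pp1:1 pp2:1
Op 3: read(P0, v0) -> 49. No state change.
Op 4: write(P1, v0, 121). refcount(pp0)=2>1 -> COPY to pp3. 4 ppages; refcounts: pp0:1 pp1:1 pp2:1 pp3:1
Op 5: write(P1, v0, 152). refcount(pp3)=1 -> write in place. 4 ppages; refcounts: pp0:1 pp1:1 pp2:1 pp3:1
P0: v1 -> pp2 = 120
P1: v1 -> pp1 = 48

Answer: 120 48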